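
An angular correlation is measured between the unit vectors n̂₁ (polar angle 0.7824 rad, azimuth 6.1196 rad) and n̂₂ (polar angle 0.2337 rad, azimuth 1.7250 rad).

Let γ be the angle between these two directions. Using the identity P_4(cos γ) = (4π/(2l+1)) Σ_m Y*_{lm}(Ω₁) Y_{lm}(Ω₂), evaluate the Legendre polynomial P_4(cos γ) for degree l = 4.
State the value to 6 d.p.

-0.426762

Expand P_4 via completeness: Σ_{m} conj(Y_{4,m}) at Ω₁ times Y_{4,m} at Ω₂ —
  [-4]  conj(Y_{4,-4})(Ω₁) = (0.086732, -0.066530) ; Y_{4,-4}(Ω₂) = (0.001038, -0.000736) ; Δ = (0.000041, -0.000133)
  [-3]  conj(Y_{4,-3})(Ω₁) = (0.274326, -0.146589) ; Y_{4,-3}(Ω₂) = (0.006749, 0.013533) ; Δ = (0.003835, 0.002723)
  [-2]  conj(Y_{4,-2})(Ω₁) = (0.396903, -0.134696) ; Y_{4,-2}(Ω₂) = (-0.096145, 0.030629) ; Δ = (-0.034034, 0.025107)
  [-1]  conj(Y_{4,-1})(Ω₁) = (0.121589, -0.020069) ; Y_{4,-1}(Ω₂) = (-0.059334, -0.381721) ; Δ = (-0.014875, -0.045222)
  [+0]  conj(Y_{4,0})(Ω₁) = (-0.342184, -0.000000) ; Y_{4,0}(Ω₂) = (0.630008, 0.000000) ; Δ = (-0.215578, -0.000000)
  [+1]  conj(Y_{4,1})(Ω₁) = (-0.121589, -0.020069) ; Y_{4,1}(Ω₂) = (0.059334, -0.381721) ; Δ = (-0.014875, 0.045222)
  [+2]  conj(Y_{4,2})(Ω₁) = (0.396903, 0.134696) ; Y_{4,2}(Ω₂) = (-0.096145, -0.030629) ; Δ = (-0.034034, -0.025107)
  [+3]  conj(Y_{4,3})(Ω₁) = (-0.274326, -0.146589) ; Y_{4,3}(Ω₂) = (-0.006749, 0.013533) ; Δ = (0.003835, -0.002723)
  [+4]  conj(Y_{4,4})(Ω₁) = (0.086732, 0.066530) ; Y_{4,4}(Ω₂) = (0.001038, 0.000736) ; Δ = (0.000041, 0.000133)
Σ over m = (-0.305646, -0.000000); ×(4π/9) → (-0.426762, -0.000000). Real part: -0.426762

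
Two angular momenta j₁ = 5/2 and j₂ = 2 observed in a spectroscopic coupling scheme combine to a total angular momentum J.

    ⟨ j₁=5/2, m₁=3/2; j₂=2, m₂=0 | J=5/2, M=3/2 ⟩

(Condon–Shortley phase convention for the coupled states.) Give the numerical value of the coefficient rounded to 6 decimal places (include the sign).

-0.119523

j₁+j₂−J=2  J+j₁−j₂=3  J−j₁+j₂=2  j₁+j₂+J+1=8
(j₁±m₁, j₂±m₂, J±M) = (4,1,2,2,4,1)
P² = 288/35
sum k=0..1:
  [0] +1/8 = 1/8
  [1] −1/6 = -1/6
S = -1/24
C² = P²·S² = 1/70 ; C = -0.119523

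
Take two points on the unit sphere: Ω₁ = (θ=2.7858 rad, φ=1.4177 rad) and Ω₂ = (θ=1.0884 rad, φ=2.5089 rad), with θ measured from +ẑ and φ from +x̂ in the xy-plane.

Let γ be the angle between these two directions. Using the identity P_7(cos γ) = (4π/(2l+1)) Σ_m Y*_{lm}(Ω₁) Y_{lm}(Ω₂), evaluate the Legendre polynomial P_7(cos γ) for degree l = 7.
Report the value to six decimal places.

0.235036

Summing Y*_{l m}(θ₁,φ₁)·Y_{l m}(θ₂,φ₂) over m ∈ [−7, 7]; prefactor 4π/(2·7+1) = 0.837758:
  [-7]  conj(Y_{7,-7})(Ω₁) = -0.000273-0.000149i ; Y_{7,-7}(Ω₂) = +0.059900+0.205566i ; Δ = +0.000014-0.000065i
  [-6]  conj(Y_{7,-6})(Ω₁) = +0.001902-0.002490i ; Y_{7,-6}(Ω₂) = -0.332818-0.255415i ; Δ = -0.001269+0.000343i
  [-5]  conj(Y_{7,-5})(Ω₁) = +0.013589+0.014142i ; Y_{7,-5}(Ω₂) = +0.359815+0.007871i ; Δ = +0.004778+0.005195i
  [-4]  conj(Y_{7,-4})(Ω₁) = -0.069800+0.049033i ; Y_{7,-4}(Ω₂) = +0.034751-0.024330i ; Δ = -0.001233+0.003402i
  [-3]  conj(Y_{7,-3})(Ω₁) = -0.114862-0.232250i ; Y_{7,-3}(Ω₂) = -0.113265+0.333632i ; Δ = +0.090496-0.012016i
  [-2]  conj(Y_{7,-2})(Ω₁) = +0.487818-0.154216i ; Y_{7,-2}(Ω₂) = -0.035109-0.111359i ; Δ = -0.034300-0.048908i
  [-1]  conj(Y_{7,-1})(Ω₁) = +0.076264+0.494244i ; Y_{7,-1}(Ω₂) = -0.246570-0.180797i ; Δ = +0.070553-0.135654i
  [+0]  conj(Y_{7,0})(Ω₁) = +0.142726-0.000000i ; Y_{7,0}(Ω₂) = +0.157449+0.000000i ; Δ = +0.022472+0.000000i
  [+1]  conj(Y_{7,1})(Ω₁) = -0.076264+0.494244i ; Y_{7,1}(Ω₂) = +0.246570-0.180797i ; Δ = +0.070553+0.135654i
  [+2]  conj(Y_{7,2})(Ω₁) = +0.487818+0.154216i ; Y_{7,2}(Ω₂) = -0.035109+0.111359i ; Δ = -0.034300+0.048908i
  [+3]  conj(Y_{7,3})(Ω₁) = +0.114862-0.232250i ; Y_{7,3}(Ω₂) = +0.113265+0.333632i ; Δ = +0.090496+0.012016i
  [+4]  conj(Y_{7,4})(Ω₁) = -0.069800-0.049033i ; Y_{7,4}(Ω₂) = +0.034751+0.024330i ; Δ = -0.001233-0.003402i
  [+5]  conj(Y_{7,5})(Ω₁) = -0.013589+0.014142i ; Y_{7,5}(Ω₂) = -0.359815+0.007871i ; Δ = +0.004778-0.005195i
  [+6]  conj(Y_{7,6})(Ω₁) = +0.001902+0.002490i ; Y_{7,6}(Ω₂) = -0.332818+0.255415i ; Δ = -0.001269-0.000343i
  [+7]  conj(Y_{7,7})(Ω₁) = +0.000273-0.000149i ; Y_{7,7}(Ω₂) = -0.059900+0.205566i ; Δ = +0.000014+0.000065i
Total Σ_m = +0.280553-0.000000i. Multiply by 0.837758: +0.235036-0.000000i. P_7(cos γ) = 0.235036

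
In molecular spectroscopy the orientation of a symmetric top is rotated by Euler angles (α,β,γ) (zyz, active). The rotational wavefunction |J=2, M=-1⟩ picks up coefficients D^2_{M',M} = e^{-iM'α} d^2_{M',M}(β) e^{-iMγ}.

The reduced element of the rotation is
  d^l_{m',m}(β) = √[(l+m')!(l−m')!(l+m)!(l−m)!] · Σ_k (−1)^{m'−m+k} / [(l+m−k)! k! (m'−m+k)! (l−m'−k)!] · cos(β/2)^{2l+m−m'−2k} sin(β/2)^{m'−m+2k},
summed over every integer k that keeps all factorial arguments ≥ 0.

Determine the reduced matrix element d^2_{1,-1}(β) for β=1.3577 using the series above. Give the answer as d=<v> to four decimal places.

d=0.5610

d^2_{1,-1}(β=1.3577) via the finite sum:
Half-angle: c=0.778295, s=0.627898. N=√(6·1·1·6)=6.000000
k∈{0,1} keeps every argument non-negative
  k=0: (−1)^2·6.0000/(2)·0.7783^2·0.6279^2 = +0.716455
  k=1: (−1)^3·6.0000/(6)·0.7783^0·0.6279^4 = -0.155438
d^2_{1,-1}(1.3577) = +0.716455 -0.155438 = +0.561017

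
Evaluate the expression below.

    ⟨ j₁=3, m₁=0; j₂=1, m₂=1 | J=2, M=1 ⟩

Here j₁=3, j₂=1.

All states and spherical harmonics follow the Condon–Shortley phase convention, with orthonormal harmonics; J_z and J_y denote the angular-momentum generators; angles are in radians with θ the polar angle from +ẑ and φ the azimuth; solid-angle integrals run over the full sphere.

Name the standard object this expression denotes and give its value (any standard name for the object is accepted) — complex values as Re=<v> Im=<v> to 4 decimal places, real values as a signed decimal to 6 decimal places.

Clebsch–Gordan coefficient, +√(1/7) ≈ +0.377964

This is a Clebsch–Gordan (vector-coupling) coefficient.
√[5·2!4!0!/7! · 3!3!2!0!3!1!] = √(144/7)
  +(−1)^2/∏(2,0,1,0,3,0)! = 1/12  (running 1/12)
⟨..|..⟩ = √(144/7)·(1/12) = +0.377964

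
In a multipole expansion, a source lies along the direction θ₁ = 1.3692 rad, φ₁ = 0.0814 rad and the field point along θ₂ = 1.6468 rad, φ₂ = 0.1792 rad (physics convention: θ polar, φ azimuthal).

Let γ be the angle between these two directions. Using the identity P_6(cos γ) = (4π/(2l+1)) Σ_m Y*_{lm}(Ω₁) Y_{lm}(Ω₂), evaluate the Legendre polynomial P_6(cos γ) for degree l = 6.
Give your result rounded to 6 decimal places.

0.275732

Expand P_6 via completeness: Σ_{m} conj(Y_{6,m}) at Ω₁ times Y_{6,m} at Ω₂ —
  [-6]  conj(Y_{6,-6})(Ω₁) = (0.377322, 0.200484) ; Y_{6,-6}(Ω₂) = (0.225783, -0.417654) ; Δ = (0.168926, -0.112324)
  [-5]  conj(Y_{6,-5})(Ω₁) = (0.277788, 0.119746) ; Y_{6,-5}(Ω₂) = (-0.078244, 0.097794) ; Δ = (-0.033446, 0.017797)
  [-4]  conj(Y_{6,-4})(Ω₁) = (-0.174105, -0.058780) ; Y_{6,-4}(Ω₂) = (-0.249026, 0.217007) ; Δ = (0.056112, -0.023144)
  [-3]  conj(Y_{6,-3})(Ω₁) = (-0.304584, -0.075894) ; Y_{6,-3}(Ω₂) = (0.123679, -0.073734) ; Δ = (-0.043267, 0.013072)
  [-2]  conj(Y_{6,-2})(Ω₁) = (0.102227, 0.016791) ; Y_{6,-2}(Ω₂) = (0.272105, -0.101924) ; Δ = (0.029528, -0.005850)
  [-1]  conj(Y_{6,-1})(Ω₁) = (0.310149, 0.025302) ; Y_{6,-1}(Ω₂) = (-0.148184, 0.026842) ; Δ = (-0.046638, 0.004576)
  [+0]  conj(Y_{6,0})(Ω₁) = (-0.081474, -0.000000) ; Y_{6,0}(Ω₂) = (-0.280026, 0.000000) ; Δ = (0.022815, 0.000000)
  [+1]  conj(Y_{6,1})(Ω₁) = (-0.310149, 0.025302) ; Y_{6,1}(Ω₂) = (0.148184, 0.026842) ; Δ = (-0.046638, -0.004576)
  [+2]  conj(Y_{6,2})(Ω₁) = (0.102227, -0.016791) ; Y_{6,2}(Ω₂) = (0.272105, 0.101924) ; Δ = (0.029528, 0.005850)
  [+3]  conj(Y_{6,3})(Ω₁) = (0.304584, -0.075894) ; Y_{6,3}(Ω₂) = (-0.123679, -0.073734) ; Δ = (-0.043267, -0.013072)
  [+4]  conj(Y_{6,4})(Ω₁) = (-0.174105, 0.058780) ; Y_{6,4}(Ω₂) = (-0.249026, -0.217007) ; Δ = (0.056112, 0.023144)
  [+5]  conj(Y_{6,5})(Ω₁) = (-0.277788, 0.119746) ; Y_{6,5}(Ω₂) = (0.078244, 0.097794) ; Δ = (-0.033446, -0.017797)
  [+6]  conj(Y_{6,6})(Ω₁) = (0.377322, -0.200484) ; Y_{6,6}(Ω₂) = (0.225783, 0.417654) ; Δ = (0.168926, 0.112324)
Total Σ_m = (0.285246, 0.000000). Multiply by 0.966644: (0.275732, 0.000000). P_6(cos γ) = 0.275732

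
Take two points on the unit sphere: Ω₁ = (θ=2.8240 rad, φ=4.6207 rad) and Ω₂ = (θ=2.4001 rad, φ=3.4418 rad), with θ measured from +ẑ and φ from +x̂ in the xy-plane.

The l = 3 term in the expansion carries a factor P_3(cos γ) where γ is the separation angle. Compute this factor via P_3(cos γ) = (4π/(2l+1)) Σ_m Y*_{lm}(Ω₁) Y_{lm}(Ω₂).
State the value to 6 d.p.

0.019869

Summing Y*_{l m}(θ₁,φ₁)·Y_{l m}(θ₂,φ₂) over m ∈ [−3, 3]; prefactor 4π/(2·3+1) = 1.795196:
  m=-3: Y*=(0.003451, 0.012228)  Y=(-0.079838, 0.100737)  product (-0.001507, -0.000629)
  m=-2: Y*=(0.093092, -0.017265)  Y=(-0.283661, 0.194236)  product (-0.023053, 0.022979)
  m=-1: Y*=(-0.032457, -0.352993)  Y=(-0.358480, 0.110972)  product (0.050808, 0.122939)
  m=+0: Y*=(-0.536168, -0.000000)  Y=(0.077264, 0.000000)  product (-0.041427, -0.000000)
  m=+1: Y*=(0.032457, -0.352993)  Y=(0.358480, 0.110972)  product (0.050808, -0.122939)
  m=+2: Y*=(0.093092, 0.017265)  Y=(-0.283661, -0.194236)  product (-0.023053, -0.022979)
  m=+3: Y*=(-0.003451, 0.012228)  Y=(0.079838, 0.100737)  product (-0.001507, 0.000629)
Accumulated sum (0.011068, 0.000000); after 4π/(2l+1) scaling, (0.019869, 0.000000) ⇒ P_3 = 0.019869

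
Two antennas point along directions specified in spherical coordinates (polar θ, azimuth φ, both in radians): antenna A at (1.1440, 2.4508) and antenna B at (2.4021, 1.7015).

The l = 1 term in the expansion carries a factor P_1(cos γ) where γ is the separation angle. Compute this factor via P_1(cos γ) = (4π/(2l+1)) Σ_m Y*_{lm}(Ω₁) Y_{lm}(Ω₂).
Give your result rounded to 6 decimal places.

0.143320

Addition theorem: P_1(cos γ) = (4π/3) Σ_m Y*_{lm}(Ω₁) Y_{lm}(Ω₂), m = −1…1:
  m=-1: Y*=-0.24240 + 0.20038j  Y=-0.03035 - 0.23085j  product 0.05361 + 0.04988j
  m=+0: Y*=0.20226 + 0.00000j  Y=-0.36098 + 0.00000j  product -0.07301 + 0.00000j
  m=+1: Y*=0.24240 + 0.20038j  Y=0.03035 - 0.23085j  product 0.05361 - 0.04988j
Accumulated sum 0.03422 + 0.00000j; after 4π/(2l+1) scaling, 0.14332 + 0.00000j ⇒ P_1 = 0.143320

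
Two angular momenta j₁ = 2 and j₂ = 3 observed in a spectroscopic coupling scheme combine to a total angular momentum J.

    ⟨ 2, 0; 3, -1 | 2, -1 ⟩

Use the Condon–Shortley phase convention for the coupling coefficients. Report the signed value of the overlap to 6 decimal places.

j₁+j₂−J=3  J+j₁−j₂=1  J−j₁+j₂=3  j₁+j₂+J+1=8
(j₁±m₁, j₂±m₂, J±M) = (2,2,2,4,1,3)
P² = 36/7
sum k=1..2:
  [1] −1/4 = -1/4
  [2] +1/12 = 1/12
S = -1/6
C² = P²·S² = 1/7 ; C = -0.377964

-0.377964  (= −√(1/7))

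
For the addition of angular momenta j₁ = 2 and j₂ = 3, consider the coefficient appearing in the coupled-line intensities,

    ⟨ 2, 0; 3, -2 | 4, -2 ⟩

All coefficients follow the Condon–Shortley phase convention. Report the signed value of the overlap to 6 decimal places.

+√(12/35) ≈ +0.585540

√[9·1!3!5!/10! · 2!2!1!5!2!6!] = √(8640/7)
  +(−1)^0/∏(0,1,2,1,1,4)! = 1/48  (running 1/48)
  +(−1)^1/∏(1,0,1,0,2,5)! = -1/240  (running 1/60)
⟨..|..⟩ = √(8640/7)·(1/60) = +0.585540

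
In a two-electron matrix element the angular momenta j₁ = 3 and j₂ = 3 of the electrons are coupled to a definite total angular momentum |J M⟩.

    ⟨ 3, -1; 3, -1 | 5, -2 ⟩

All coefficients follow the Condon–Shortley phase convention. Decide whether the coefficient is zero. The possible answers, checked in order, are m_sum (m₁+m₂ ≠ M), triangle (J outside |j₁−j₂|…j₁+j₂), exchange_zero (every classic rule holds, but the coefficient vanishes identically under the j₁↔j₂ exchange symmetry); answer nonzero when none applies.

m-sum: m₁+m₂ = -1+(-1) = -2, M = -2  ✓
triangle: |j₁−j₂| = 0 ≤ J = 5 ≤ j₁+j₂ = 6  ✓
exchange: j₁=j₂ and m₁=m₂, and (−1)^(j₁+j₂−J) = (−1)^1 = −1 forces ⟨j₁m₁;j₂m₂|JM⟩ = −⟨j₂m₂;j₁m₁|JM⟩ = −⟨j₁m₁;j₂m₂|JM⟩ ⇒ the coefficient vanishes identically
Racah sum check: Σ_k collapses to 0 ⇒ CG = 0

exchange_zero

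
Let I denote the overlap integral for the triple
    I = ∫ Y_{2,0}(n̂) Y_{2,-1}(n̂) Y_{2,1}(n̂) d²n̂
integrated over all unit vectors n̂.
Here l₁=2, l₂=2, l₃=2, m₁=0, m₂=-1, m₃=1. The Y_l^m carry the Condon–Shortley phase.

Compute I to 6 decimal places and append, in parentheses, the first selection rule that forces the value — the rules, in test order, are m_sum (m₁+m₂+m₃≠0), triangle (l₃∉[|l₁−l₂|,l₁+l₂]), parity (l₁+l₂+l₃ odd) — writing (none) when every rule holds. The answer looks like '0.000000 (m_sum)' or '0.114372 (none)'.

-0.090112 (none)

Rules hold: Σm=0, L=6 even, 0≤2≤4.
N = 5·5·5 = 125
Δ = 2!·2!·2!/7! = 1/630
Racah Σ t=0..2: t=0:+1/8 t=1:−1/1 t=2:+1/8 = -3/4
⇒ 3j(2 2 2; 0 0 0)² = 2/35, sgn -1
Racah Σ t=0..1: t=0:+1/4 t=1:−1/2 = -1/4
⇒ 3j(2 2 2; 0 -1 1)² = 1/70, sgn +1
4πI² = N·(3j₀)²·(3jₘ)² = 5/49
I = -1·√(0.102041/4π) = -0.09011188
No selection rule forces the value: the integral is nonzero (none).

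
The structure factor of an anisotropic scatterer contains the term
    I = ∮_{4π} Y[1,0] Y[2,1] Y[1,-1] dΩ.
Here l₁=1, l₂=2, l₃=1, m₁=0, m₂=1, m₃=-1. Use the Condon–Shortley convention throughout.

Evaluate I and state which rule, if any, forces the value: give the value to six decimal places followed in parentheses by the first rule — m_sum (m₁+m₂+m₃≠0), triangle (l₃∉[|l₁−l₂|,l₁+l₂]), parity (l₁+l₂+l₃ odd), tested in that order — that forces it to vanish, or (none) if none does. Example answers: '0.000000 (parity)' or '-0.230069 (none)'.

m-sum 0 ✓  L=4 even ✓  1≤1≤3 ✓
Π(2lᵢ+1) = 3×5×3 = 45
triangle coeff Δ(1,2,1) = 1/30
Σ_t [1,1]: t=1:−1/1 = -1/1
(3j)²=2/15 [(1 2 1; 0 0 0)], sign=+1
Σ_t [1,1]: t=1:−1/2 = -1/2
(3j)²=1/10 [(1 2 1; 0 1 -1)], sign=-1
⇒ 4πI² = 3/5
I = (-1)√(3/5/(4π)) = -0.21850969
No selection rule forces the value: the integral is nonzero (none).

-0.218510 (none)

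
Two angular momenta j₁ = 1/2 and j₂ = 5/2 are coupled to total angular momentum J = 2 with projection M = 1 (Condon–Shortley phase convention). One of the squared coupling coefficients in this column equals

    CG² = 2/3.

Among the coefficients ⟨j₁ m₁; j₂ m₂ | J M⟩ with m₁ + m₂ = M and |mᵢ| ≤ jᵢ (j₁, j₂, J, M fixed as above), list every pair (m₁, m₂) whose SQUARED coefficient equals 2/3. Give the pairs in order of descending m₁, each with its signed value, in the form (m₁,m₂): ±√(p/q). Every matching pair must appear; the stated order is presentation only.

Admissible pairs with m₁+m₂ = M = 1: (-1/2,3/2), (1/2,1/2)
  (m₁,m₂)=(1/2,1/2): CG² = 1/3, CG = +√(1/3)
  (m₁,m₂)=(-1/2,3/2): CG² = 2/3, CG = −√(2/3)   ← matches the target
Pairs with CG² = 2/3: (-1/2,3/2): −√(2/3)

(-1/2,3/2): −√(2/3)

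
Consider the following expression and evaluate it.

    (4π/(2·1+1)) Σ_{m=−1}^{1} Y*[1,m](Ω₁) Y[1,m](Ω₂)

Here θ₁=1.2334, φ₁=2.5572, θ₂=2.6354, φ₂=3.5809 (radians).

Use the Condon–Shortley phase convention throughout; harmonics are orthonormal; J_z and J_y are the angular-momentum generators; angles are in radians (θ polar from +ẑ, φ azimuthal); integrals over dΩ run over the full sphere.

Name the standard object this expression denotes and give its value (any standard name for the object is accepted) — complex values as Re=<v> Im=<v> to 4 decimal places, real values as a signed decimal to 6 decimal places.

This sum is the spherical-harmonic addition theorem: it equals the Legendre polynomial P_l(cos γ) of the angle γ between the two directions.
Term-by-term m-sum for l=1 (normalisation 4π/3 = 4.188790):
  term(m=-1) = (0.028410, -0.046641)   from Y*(Ω₁)=(-0.271912, 0.179860), Y(Ω₂)=(-0.151607, 0.071245)
  term(m=+0) = (-0.069118, 0.000000)   from Y*(Ω₁)=(0.161743, -0.000000), Y(Ω₂)=(-0.427330, 0.000000)
  term(m=+1) = (0.028410, 0.046641)   from Y*(Ω₁)=(0.271912, 0.179860), Y(Ω₂)=(0.151607, 0.071245)
Accumulated sum (-0.012298, 0.000000); after 4π/(2l+1) scaling, (-0.051515, 0.000000) ⇒ P_1 = -0.051515

Legendre polynomial (addition theorem), -0.051515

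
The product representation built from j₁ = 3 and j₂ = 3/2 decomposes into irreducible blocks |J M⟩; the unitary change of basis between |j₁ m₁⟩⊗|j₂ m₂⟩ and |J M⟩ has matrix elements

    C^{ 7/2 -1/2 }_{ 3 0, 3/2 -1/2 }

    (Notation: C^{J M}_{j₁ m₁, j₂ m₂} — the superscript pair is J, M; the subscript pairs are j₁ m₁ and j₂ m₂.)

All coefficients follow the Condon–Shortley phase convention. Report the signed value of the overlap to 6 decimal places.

+0.308607

triangle: 1!×5!×2!/9! = 240/362880
(j±m)!: 3!×3!×1!×2!×3!×4! = 10368
prefactor² = (2J+1)×Δ×N² = 384/7
  k=0: +1/(0!×1!×3!×1!×2!×1!) = 1/12
  k=1: −1/(1!×0!×2!×0!×3!×2!) = -1/24
Σ = 1/24  ⇒  CG² = 384/7×(1/24)² = 2/21
CG = +√(2/21) = +0.308607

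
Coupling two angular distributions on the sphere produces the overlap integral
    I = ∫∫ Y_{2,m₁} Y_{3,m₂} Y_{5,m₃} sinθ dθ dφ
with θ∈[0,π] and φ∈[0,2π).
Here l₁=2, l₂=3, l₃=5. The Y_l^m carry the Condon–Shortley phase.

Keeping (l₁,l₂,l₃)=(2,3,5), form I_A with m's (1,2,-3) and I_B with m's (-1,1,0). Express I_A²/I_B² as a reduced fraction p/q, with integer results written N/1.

l's match ⇒ only the (l;m) 3-j factors differ between A and B.
A: triangle coeff Δ(2,3,5) = 1/2310; Σ_t [0,0]: t=0:+1/720 = 1/720; (3j)²=8/165 [(2 3 5; 1 2 -3)], sign=+1
B: triangle coeff Δ(2,3,5) = 1/2310; Σ_t [0,0]: t=0:+1/288 = 1/288; (3j)²=5/231 [(2 3 5; -1 1 0)], sign=-1
I_A²/I_B² = (8/165)/(5/231) = 56/25

56/25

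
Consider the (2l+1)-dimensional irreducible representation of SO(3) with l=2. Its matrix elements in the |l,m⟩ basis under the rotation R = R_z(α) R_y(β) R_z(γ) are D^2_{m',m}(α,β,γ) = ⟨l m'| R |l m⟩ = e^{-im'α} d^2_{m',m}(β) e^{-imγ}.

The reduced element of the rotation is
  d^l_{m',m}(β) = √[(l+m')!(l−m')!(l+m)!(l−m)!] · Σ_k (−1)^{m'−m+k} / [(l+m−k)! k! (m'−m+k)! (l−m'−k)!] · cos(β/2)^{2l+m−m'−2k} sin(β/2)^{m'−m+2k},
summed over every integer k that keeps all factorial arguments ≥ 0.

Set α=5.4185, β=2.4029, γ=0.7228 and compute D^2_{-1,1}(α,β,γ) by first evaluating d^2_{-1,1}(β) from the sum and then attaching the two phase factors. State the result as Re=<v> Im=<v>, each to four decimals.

D^2_{-1,1}(5.4185,2.4029,0.7228) = e^{-i·-1·5.4185}·d^2_{-1,1}(2.4029)·e^{-i·1·0.7228}. Compute d first:
c=cos(2.402900/2)=0.361006, s=sin(2.402900/2)=0.932564; N=√[1·6·6·1]=6.000000
k∈{2,3} keeps every argument non-negative
  k=2: (−1)^0·6.0000/(2)·0.3610^2·0.9326^2 = +0.340022
  k=3: (−1)^1·6.0000/(6)·0.3610^0·0.9326^4 = -0.756334
d^2_{-1,1}(2.4029) = +0.340022 -0.756334 = -0.416312
D = (+0.648880-0.760891i)·(-0.416312)·(+0.749957-0.661487i) = +0.006948+0.416254i

Re=0.0069 Im=0.4163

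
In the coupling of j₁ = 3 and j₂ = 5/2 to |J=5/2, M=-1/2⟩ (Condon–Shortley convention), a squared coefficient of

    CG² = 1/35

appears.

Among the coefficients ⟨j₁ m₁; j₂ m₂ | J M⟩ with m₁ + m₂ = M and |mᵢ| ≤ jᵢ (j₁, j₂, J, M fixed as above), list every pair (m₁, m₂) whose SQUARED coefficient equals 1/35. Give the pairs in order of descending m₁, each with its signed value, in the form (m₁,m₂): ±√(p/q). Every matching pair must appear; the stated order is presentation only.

Admissible pairs with m₁+m₂ = M = -1/2: (-3,5/2), (-2,3/2), (-1,1/2), (0,-1/2), (1,-3/2), (2,-5/2)
  (m₁,m₂)=(2,-5/2): CG² = 5/14, CG = +√(5/14)
  (m₁,m₂)=(1,-3/2): CG² = 1/35, CG = −√(1/35)   ← matches the target
  (m₁,m₂)=(0,-1/2): CG² = 8/105, CG = −√(8/105)
  (m₁,m₂)=(-1,1/2): CG² = 8/35, CG = +√(8/35)
  (m₁,m₂)=(-2,3/2): CG² = 1/14, CG = −√(1/14)
  (m₁,m₂)=(-3,5/2): CG² = 5/21, CG = −√(5/21)
Pairs with CG² = 1/35: (1,-3/2): −√(1/35)

(1,-3/2): −√(1/35)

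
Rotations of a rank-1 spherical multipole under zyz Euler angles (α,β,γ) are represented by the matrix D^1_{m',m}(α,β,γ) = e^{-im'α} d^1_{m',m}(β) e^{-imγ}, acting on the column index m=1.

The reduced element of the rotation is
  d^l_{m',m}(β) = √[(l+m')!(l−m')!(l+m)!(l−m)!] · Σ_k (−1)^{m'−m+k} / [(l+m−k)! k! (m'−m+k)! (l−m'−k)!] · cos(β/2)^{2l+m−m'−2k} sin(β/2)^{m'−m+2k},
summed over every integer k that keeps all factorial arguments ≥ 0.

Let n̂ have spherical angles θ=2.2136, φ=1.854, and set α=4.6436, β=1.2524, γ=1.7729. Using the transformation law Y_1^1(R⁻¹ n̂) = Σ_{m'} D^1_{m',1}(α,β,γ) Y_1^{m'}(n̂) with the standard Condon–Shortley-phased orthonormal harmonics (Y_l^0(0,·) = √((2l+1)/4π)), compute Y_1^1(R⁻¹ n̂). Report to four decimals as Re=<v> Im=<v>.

Re=0.1166 Im=0.0939

Need the full column D^1_{m',1} for m'=−1..1 at α=4.6436, β=1.2524, γ=1.7729.
cos(β/2)=0.810260, sin(β/2)=0.586070
d^1_{-1,1}: single k=2 term ⇒ +0.343478;  D = -0.330952+0.091912i
d^1_{0,1}: single k=1 term ⇒ +0.671567;  D = -0.134804-0.657898i
d^1_{1,1}: single k=0 term ⇒ +0.656522;  D = +0.650696-0.087265i
Y_1^{m'}(θ=2.2136,φ=1.854) and Σ D·Y over m':
  (-0.3310+0.0919i)·(-0.0773-0.2655i)  (-0.1348-0.6579i)·(-0.2929+0.0000i)  (+0.6507-0.0873i)·(+0.0773-0.2655i)
Y_1^1(R⁻¹ n̂) = +0.116573+0.093945i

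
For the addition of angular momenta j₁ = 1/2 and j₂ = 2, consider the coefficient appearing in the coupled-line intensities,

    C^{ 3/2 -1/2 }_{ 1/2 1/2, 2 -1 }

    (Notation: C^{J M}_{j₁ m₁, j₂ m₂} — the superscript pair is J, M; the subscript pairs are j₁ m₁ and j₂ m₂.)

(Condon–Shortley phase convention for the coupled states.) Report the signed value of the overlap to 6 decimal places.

triangle: 1!·0!·3!/5! = 6/120
(j±m)!: 1!·0!·1!·3!·1!·2! = 12
prefactor² = (2J+1)·Δ·N² = 12/5
  k=0: +1/(0!·1!·0!·1!·0!·2!) = 1/2
Σ = 1/2  ⇒  CG² = 12/5·(1/2)² = 3/5
CG = +√(3/5) = +0.774597

+0.774597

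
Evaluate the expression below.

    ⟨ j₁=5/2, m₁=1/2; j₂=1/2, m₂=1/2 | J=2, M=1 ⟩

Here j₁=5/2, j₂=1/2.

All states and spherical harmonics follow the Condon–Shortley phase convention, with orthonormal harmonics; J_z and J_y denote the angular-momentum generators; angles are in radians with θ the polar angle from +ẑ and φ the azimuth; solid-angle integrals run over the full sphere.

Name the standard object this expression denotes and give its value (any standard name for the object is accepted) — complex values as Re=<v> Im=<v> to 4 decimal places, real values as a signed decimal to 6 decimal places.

This is a Clebsch–Gordan (vector-coupling) coefficient.
triangle: 1!·4!·0!/6! = 24/720
(j±m)!: 3!·2!·1!·0!·3!·1! = 72
prefactor² = (2J+1)·Δ·N² = 12
  k=1: −1/(1!·0!·1!·0!·3!·0!) = -1/6
Σ = -1/6  ⇒  CG² = 12·(-1/6)² = 1/3
CG = −√(1/3) = -0.577350

Clebsch–Gordan coefficient, −√(1/3) ≈ -0.577350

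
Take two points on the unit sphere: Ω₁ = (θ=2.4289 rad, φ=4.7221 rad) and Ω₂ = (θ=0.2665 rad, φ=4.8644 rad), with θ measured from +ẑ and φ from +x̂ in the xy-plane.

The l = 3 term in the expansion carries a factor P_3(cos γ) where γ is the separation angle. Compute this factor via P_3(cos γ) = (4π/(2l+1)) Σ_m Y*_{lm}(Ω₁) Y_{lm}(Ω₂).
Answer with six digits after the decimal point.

Expand P_3 via completeness: Σ_{m} conj(Y_{3,m}) at Ω₁ times Y_{3,m} at Ω₂ —
  [-3]  conj(Y_{3,-3})(Ω₁) = -0.00340 + 0.11659j ; Y_{3,-3}(Ω₂) = -0.00336 - 0.00684j ; Δ = 0.00081 - 0.00037j
  [-2]  conj(Y_{3,-2})(Ω₁) = 0.33054 + 0.00642j ; Y_{3,-2}(Ω₂) = -0.06524 + 0.02047j ; Δ = -0.02170 + 0.00635j
  [-1]  conj(Y_{3,-1})(Ω₁) = 0.00382 - 0.39351j ; Y_{3,-1}(Ω₂) = 0.04708 + 0.30735j ; Δ = 0.12112 - 0.01735j
  [+0]  conj(Y_{3,0})(Ω₁) = 0.03889 + 0.00000j ; Y_{3,0}(Ω₂) = 0.59516 + 0.00000j ; Δ = 0.02315 + 0.00000j
  [+1]  conj(Y_{3,1})(Ω₁) = -0.00382 - 0.39351j ; Y_{3,1}(Ω₂) = -0.04708 + 0.30735j ; Δ = 0.12112 + 0.01735j
  [+2]  conj(Y_{3,2})(Ω₁) = 0.33054 - 0.00642j ; Y_{3,2}(Ω₂) = -0.06524 - 0.02047j ; Δ = -0.02170 - 0.00635j
  [+3]  conj(Y_{3,3})(Ω₁) = 0.00340 + 0.11659j ; Y_{3,3}(Ω₂) = 0.00336 - 0.00684j ; Δ = 0.00081 + 0.00037j
Total Σ_m = 0.22362 - 0.00000j. Multiply by 1.795196: 0.40144 - 0.00000j. P_3(cos γ) = 0.401441

0.401441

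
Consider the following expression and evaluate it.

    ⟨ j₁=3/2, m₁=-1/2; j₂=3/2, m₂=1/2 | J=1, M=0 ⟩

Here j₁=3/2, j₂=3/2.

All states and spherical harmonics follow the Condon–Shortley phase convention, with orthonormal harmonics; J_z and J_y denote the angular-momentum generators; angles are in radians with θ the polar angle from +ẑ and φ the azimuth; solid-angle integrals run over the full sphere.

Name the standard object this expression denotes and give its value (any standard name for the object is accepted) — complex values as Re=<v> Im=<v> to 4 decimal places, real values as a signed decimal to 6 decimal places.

Clebsch–Gordan coefficient, −√(1/20) ≈ -0.223607

This is a Clebsch–Gordan (vector-coupling) coefficient.
√[3·2!1!1!/5! · 1!2!2!1!1!1!] = √(1/5)
  +(−1)^1/∏(1,1,1,1,0,0)! = -1  (running -1)
  +(−1)^2/∏(2,0,0,0,1,1)! = 1/2  (running -1/2)
⟨..|..⟩ = √(1/5)·(-1/2) = -0.223607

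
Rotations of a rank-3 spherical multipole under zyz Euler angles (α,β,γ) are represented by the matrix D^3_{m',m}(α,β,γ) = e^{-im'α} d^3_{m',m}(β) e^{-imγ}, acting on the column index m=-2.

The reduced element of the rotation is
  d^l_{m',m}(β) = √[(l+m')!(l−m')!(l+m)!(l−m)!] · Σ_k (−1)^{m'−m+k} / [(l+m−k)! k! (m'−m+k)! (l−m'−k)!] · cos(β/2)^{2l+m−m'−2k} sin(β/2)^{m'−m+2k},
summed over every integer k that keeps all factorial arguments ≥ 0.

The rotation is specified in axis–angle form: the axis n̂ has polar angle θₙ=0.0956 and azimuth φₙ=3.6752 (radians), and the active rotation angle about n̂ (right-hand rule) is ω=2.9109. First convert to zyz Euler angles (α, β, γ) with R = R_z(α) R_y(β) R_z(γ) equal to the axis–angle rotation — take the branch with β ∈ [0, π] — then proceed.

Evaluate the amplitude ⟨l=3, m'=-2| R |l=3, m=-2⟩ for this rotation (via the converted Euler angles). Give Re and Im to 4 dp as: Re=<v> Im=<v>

Axis–angle → zyz. n̂ = (sinθₙcosφₙ, sinθₙsinφₙ, cosθₙ) = (-0.082184, -0.048552, +0.995434), ω = 2.9109.
R = I cosω + sinω [n̂]ₓ + (1−cosω) n̂n̂ᵀ gives
  R = [-0.960179, -0.219733, -0.172552; +0.235483, -0.968856, -0.076589; -0.150349, -0.114172, +0.982018]
β = atan2(√(R₁₃²+R₂₃²), R₃₃) = 0.189926; α = atan2(R₂₃, R₁₃) mod 2π = 3.559329; γ = atan2(R₃₂, −R₃₁) mod 2π = 5.633707
Split into d^3_{-2,-2}(β=0.1899) × two z-phases.
Half-angle: c=0.995494, s=0.094820. N=√(1·120·1·120)=120.000000
The bounds max(0,m−m')=0 and min(l+m,l−m')=1 give 2 terms
  k=0: (−1)^0·120.0000/(120)·0.9955^6·0.0948^0 = +0.973269
  k=1: (−1)^1·120.0000/(24)·0.9955^4·0.0948^2 = -0.044150
d^3_{-2,-2}(0.1899) = +0.973269 -0.044150 = +0.929120
Attach z-rotation phases: D = e^{-i(-2)(3.5593)}·(+0.929120)·e^{-i(-2)(5.6337)} = +0.831098-0.415378i

Re=0.8311 Im=-0.4154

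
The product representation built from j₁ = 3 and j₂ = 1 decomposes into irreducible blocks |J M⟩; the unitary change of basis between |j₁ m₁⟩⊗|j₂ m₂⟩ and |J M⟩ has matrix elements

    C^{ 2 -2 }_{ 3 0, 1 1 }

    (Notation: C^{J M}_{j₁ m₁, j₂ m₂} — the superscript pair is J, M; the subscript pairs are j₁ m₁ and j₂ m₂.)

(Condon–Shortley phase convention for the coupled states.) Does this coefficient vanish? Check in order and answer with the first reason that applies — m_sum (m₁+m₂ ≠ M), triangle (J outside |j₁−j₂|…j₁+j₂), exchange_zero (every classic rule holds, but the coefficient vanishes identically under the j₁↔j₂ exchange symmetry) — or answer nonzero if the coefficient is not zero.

m_sum

m-sum: m₁+m₂ = 0+1 = 1, M = -2  ✗ ⇒ coefficient is 0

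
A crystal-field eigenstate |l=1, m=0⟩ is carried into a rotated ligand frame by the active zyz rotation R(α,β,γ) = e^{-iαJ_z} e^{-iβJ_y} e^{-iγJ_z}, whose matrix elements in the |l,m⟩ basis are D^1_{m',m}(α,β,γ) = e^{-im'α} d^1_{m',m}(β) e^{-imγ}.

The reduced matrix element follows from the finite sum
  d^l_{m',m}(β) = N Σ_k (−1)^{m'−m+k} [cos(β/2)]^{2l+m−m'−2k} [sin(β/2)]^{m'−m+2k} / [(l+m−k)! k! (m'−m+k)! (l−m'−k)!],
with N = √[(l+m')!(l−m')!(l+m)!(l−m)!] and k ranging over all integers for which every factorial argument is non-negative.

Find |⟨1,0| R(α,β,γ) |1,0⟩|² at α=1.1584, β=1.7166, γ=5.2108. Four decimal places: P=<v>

First d^1_{0,0}(β=1.7166), then the phase factors e^{-i(0)α} and e^{-i(0)γ}:
Half-angle: c=0.653725, s=0.756732. N=√(1·1·1·1)=1.000000
k∈{0,1} keeps every argument non-negative
  k=0: (−1)^0·1.0000/(1)·0.6537^2·0.7567^0 = +0.427356
  k=1: (−1)^1·1.0000/(1)·0.6537^0·0.7567^2 = -0.572644
d^1_{0,0}(1.7166) = +0.427356 -0.572644 = -0.145288
|D^1_{0,0}|² = |d^1_{0,0}(β)|² = (-0.145288)² = 0.021108 (the z-rotation phases have unit modulus)

P=0.0211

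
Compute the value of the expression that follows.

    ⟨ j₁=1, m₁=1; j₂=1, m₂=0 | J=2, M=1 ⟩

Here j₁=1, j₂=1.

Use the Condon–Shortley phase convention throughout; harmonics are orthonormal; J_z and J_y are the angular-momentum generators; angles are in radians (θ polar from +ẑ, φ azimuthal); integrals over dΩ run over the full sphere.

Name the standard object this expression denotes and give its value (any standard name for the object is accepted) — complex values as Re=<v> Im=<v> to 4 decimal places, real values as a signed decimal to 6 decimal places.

Clebsch–Gordan coefficient, +√(1/2) ≈ +0.707107

This is a Clebsch–Gordan (vector-coupling) coefficient.
triangle: 0!*2!*2!/5! = 4/120
(j±m)!: 2!*0!*1!*1!*3!*1! = 12
prefactor² = (2J+1)*Δ*N² = 2
  k=0: +1/(0!*0!*0!*1!*2!*1!) = 1/2
Σ = 1/2  ⇒  CG² = 2*(1/2)² = 1/2
CG = +√(1/2) = +0.707107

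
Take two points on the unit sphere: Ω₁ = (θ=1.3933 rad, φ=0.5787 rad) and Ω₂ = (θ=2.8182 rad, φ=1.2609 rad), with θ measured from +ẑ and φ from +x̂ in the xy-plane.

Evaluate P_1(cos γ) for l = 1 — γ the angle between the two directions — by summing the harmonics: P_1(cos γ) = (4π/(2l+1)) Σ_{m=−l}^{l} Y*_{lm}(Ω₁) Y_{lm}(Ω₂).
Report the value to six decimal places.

Term-by-term m-sum for l=1 (normalisation 4π/3 = 4.188790):
  term(m=-1) = 0.02898 - 0.02354j   from Y*(Ω₁)=0.28469 + 0.18599j, Y(Ω₂)=0.03348 - 0.10456j
  term(m=+0) = -0.03997 + 0.00000j   from Y*(Ω₁)=0.08627 + 0.00000j, Y(Ω₂)=-0.46327 + 0.00000j
  term(m=+1) = 0.02898 + 0.02354j   from Y*(Ω₁)=-0.28469 + 0.18599j, Y(Ω₂)=-0.03348 - 0.10456j
Σ over m = 0.01799 + 0.00000j; ×(4π/3) → 0.07537 + 0.00000j. Real part: 0.075372

0.075372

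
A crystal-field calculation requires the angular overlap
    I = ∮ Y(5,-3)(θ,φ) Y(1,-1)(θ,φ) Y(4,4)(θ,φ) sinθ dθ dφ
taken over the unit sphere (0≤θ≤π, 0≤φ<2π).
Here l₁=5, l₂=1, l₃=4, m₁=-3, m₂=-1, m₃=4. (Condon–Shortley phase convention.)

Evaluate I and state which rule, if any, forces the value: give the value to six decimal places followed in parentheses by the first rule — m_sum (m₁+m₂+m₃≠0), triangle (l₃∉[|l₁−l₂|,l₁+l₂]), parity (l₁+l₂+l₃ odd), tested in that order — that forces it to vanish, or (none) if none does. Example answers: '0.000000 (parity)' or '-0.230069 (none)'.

-0.049106 (none)

m-sum 0 ✓  L=10 even ✓  4≤4≤6 ✓
Π(2lᵢ+1) = 11×3×9 = 297
triangle coeff Δ(5,1,4) = 1/495
Σ_t [1,1]: t=1:−1/576 = -1/576
(3j)²=5/99 [(5 1 4; 0 0 0)], sign=-1
Σ_t [0,0]: t=0:+1/80640 = 1/80640
(3j)²=1/495 [(5 1 4; -3 -1 4)], sign=+1
⇒ 4πI² = 1/33
I = (-1)√(1/33/(4π)) = -0.04910640
No selection rule forces the value: the integral is nonzero (none).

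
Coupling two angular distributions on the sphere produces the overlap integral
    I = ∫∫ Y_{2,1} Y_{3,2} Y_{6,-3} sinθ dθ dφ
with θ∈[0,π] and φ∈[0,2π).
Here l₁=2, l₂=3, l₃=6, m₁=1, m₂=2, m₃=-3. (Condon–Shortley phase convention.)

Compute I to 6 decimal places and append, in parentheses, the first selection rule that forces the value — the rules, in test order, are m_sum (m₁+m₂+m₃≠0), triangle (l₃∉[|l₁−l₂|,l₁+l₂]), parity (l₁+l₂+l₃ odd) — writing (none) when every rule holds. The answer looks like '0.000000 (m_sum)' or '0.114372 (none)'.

0.000000 (triangle)

|2−3|≤6≤2+3 violated ⇒ I = 0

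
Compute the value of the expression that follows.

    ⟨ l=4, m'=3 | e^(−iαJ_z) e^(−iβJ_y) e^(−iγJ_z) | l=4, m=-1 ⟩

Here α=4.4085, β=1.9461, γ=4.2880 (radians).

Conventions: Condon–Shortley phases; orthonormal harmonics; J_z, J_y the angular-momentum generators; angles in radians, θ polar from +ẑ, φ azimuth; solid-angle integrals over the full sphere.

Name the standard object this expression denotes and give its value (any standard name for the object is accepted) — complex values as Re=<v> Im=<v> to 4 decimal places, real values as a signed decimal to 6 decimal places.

Wigner D-matrix element, Re=0.1612 Im=0.0854

This is a Wigner D-matrix element — the rotation-matrix element ⟨l m'| R(α,β,γ) |l m⟩ in the angular-momentum basis.
Split into d^4_{3,-1}(β=1.9461) × two z-phases.
c=cos(1.946100/2)=0.562781, s=sin(1.946100/2)=0.826606; N=√[5040·1·6·120]=1904.940944
k∈{0,1} keeps every argument non-negative
  k=0: (−1)^4·1904.9409/(144)·0.5628^4·0.8266^4 = +0.619542
  k=1: (−1)^5·1904.9409/(240)·0.5628^2·0.8266^6 = -0.801938
d^4_{3,-1}(1.9461) = +0.619542 -0.801938 = -0.182395
D = (+0.790526-0.612429i)·(-0.182395)·(-0.411764-0.911290i) = +0.161166+0.085402i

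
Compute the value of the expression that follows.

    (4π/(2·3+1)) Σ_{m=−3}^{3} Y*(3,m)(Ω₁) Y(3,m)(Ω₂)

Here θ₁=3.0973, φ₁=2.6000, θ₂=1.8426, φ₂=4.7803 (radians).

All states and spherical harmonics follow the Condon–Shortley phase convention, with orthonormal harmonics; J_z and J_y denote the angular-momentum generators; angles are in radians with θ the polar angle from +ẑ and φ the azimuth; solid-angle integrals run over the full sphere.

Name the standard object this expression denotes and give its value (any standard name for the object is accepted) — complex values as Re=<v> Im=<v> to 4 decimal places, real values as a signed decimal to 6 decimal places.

This sum is the spherical-harmonic addition theorem: it equals the Legendre polynomial P_l(cos γ) of the angle γ between the two directions.
Summing Y*_{l m}(θ₁,φ₁)·Y_{l m}(θ₂,φ₂) over m ∈ [−3, 3]; prefactor 4π/(2·3+1) = 1.795196:
  m=-3: (0.000002, 0.000036) × (-0.075455, -0.365226) = (0.000013, -0.000003)  (running Σ = (0.000013, -0.000003))
  m=-2: (-0.000938, 0.001768) × (0.252251, -0.034474) = (-0.000176, 0.000478)  (running Σ = (-0.000163, 0.000475))
  m=-1: (-0.048928, 0.029435) × (-0.013512, -0.198665) = (0.006509, 0.009322)  (running Σ = (0.006346, 0.009797))
  m=0: (-0.741966, -0.000000) × (0.264454, 0.000000) = (-0.196216, -0.000000)  (running Σ = (-0.189870, 0.009797))
  m=1: (0.048928, 0.029435) × (0.013512, -0.198665) = (0.006509, -0.009322)  (running Σ = (-0.183361, 0.000475))
  m=2: (-0.000938, -0.001768) × (0.252251, 0.034474) = (-0.000176, -0.000478)  (running Σ = (-0.183537, -0.000003))
  m=3: (-0.000002, 0.000036) × (0.075455, -0.365226) = (0.000013, 0.000003)  (running Σ = (-0.183524, 0.000000))
Accumulated sum (-0.183524, 0.000000); after 4π/(2l+1) scaling, (-0.329461, 0.000000) ⇒ P_3 = -0.329461

Legendre polynomial (addition theorem), -0.329461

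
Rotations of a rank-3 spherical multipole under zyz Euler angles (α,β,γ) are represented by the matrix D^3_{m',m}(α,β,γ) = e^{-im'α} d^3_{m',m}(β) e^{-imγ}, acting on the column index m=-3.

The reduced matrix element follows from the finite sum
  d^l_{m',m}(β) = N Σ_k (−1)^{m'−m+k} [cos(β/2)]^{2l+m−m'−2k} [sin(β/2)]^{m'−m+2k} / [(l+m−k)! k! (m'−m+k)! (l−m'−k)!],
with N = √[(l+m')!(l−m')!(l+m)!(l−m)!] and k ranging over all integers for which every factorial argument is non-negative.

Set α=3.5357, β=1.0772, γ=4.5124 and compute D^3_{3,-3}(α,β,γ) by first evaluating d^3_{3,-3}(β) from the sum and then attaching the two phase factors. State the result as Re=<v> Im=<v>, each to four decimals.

D^3_{3,-3}(3.5357,1.0772,4.5124) = e^{-i·3·3.5357}·d^3_{3,-3}(1.0772)·e^{-i·-3·4.5124}. Compute d first:
With c≡cos(β/2)=0.858428 and s≡sin(β/2)=0.512935, N=[720·1·1·720]^{1/2}=720.000000
The bounds max(0,m−m')=0 and min(l+m,l−m')=0 give 1 term
  k=0: (−1)^6·720.0000/(720)·0.8584^0·0.5129^6 = +0.018213
d^3_{3,-3}(1.0772) = +0.018213
Phases: e^{-i·(3)·3.5357}=-0.378777+0.925488i, e^{-i·(-3)·4.5124}=+0.564615+0.825354i ⇒ D=-0.017807+0.003823i

Re=-0.0178 Im=0.0038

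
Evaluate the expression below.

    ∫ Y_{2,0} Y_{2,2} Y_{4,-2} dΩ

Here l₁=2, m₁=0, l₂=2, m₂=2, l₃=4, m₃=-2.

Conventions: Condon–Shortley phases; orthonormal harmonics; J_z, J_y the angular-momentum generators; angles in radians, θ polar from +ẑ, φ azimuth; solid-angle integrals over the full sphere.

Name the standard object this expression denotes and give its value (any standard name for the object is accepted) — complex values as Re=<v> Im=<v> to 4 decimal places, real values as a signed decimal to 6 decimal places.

This is a Gaunt coefficient — the integral of a triple product of spherical harmonics over the sphere.
Checks pass: Σm=0; 8 even; l₃=4∈[0,4].
(2·2+1)(2·2+1)(2·4+1) = 225
Δ: 0! 4! 4! / 9! → 1/630
sum: t=0:+1/16 = 1/16
3j²(2 2 4; 0 0 0) = Δ·Π!·Σ² = 2/35  (sign +1)
sum: t=0:+1/96 = 1/96
3j²(2 2 4; 0 2 -2) = Δ·Π!·Σ² = 1/42  (sign +1)
combine: 4πI² = 225·2/35·1/42 = 15/49
take √, sign +1: I = 0.15607835

Gaunt coefficient, +0.156078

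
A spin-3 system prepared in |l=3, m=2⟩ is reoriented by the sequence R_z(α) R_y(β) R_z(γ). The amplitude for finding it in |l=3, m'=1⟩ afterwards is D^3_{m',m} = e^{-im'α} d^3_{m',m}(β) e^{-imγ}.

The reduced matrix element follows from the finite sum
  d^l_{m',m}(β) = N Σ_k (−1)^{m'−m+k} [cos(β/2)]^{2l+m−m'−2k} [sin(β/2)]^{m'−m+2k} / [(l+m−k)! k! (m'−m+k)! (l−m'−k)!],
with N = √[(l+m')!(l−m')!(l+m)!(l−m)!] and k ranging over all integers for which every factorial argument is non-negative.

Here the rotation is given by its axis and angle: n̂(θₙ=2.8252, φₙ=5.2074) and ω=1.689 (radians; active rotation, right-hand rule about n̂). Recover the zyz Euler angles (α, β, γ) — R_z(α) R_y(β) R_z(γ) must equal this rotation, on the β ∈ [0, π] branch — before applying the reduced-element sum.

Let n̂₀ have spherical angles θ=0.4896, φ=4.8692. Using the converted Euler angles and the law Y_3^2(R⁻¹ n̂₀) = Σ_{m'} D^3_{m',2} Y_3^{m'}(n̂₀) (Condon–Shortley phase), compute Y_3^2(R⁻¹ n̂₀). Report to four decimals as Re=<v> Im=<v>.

Axis–angle → zyz. n̂ = (sinθₙcosφₙ, sinθₙsinφₙ, cosθₙ) = (+0.147805, -0.273792, -0.950364), ω = 1.6890.
R = I cosω + sinω [n̂]ₓ + (1−cosω) n̂n̂ᵀ gives
  R = [-0.093506, +0.898492, -0.428915; -0.988972, -0.034126, +0.144114; +0.114848, +0.437661, +0.891775]
β = atan2(√(R₁₃²+R₂₃²), R₃₃) = 0.469543; α = atan2(R₂₃, R₁₃) mod 2π = 2.817446; γ = atan2(R₃₂, −R₃₁) mod 2π = 1.827424
Need the full column D^3_{m',2} for m'=−3..3 at α=2.8174, β=0.4695, γ=1.8274.
cos(β/2)=0.972568, sin(β/2)=0.232621
d^3_{-3,2}: single k=5 term ⇒ +0.001623;  D = +0.000138-0.001617i
d^3_{-2,2}: k∈[4..5] ⇒ +0.013849 -0.000158 = +0.013690;  D = -0.005448+0.012560i
d^3_{-1,2}: k∈[3..4] ⇒ +0.073238 -0.002095 = +0.071143;  D = +0.047623-0.052852i
d^3_{0,2}: k∈[2..3] ⇒ +0.265177 -0.015170 = +0.250007;  D = -0.217794+0.122758i
d^3_{1,2}: k∈[1..2] ⇒ +0.640099 -0.073238 = +0.566861;  D = +0.556755-0.106561i
d^3_{2,2}: k∈[0..1] ⇒ +0.846289 -0.242073 = +0.604216;  D = -0.598716-0.081344i
d^3_{3,2}: single k=0 term ⇒ -0.495819;  D = -0.444459-0.219755i
Y_3^{m'}(θ=0.4896,φ=4.8692) and Σ D·Y over m':
  (+0.0001-0.0016i)·(-0.0197-0.0387i)  (-0.0054+0.0126i)·(-0.1897+0.0615i)  (+0.0476-0.0529i)·(+0.0687+0.4345i)  (-0.2178+0.1228i)·(+0.2945+0.0000i)  (+0.5568-0.1066i)·(-0.0687+0.4345i)  (-0.5987-0.0813i)·(-0.1897-0.0615i)  (-0.4445-0.2198i)·(+0.0197-0.0387i)
Y_3^2(R⁻¹ n̂) = +0.061693+0.364882i

Re=0.0617 Im=0.3649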